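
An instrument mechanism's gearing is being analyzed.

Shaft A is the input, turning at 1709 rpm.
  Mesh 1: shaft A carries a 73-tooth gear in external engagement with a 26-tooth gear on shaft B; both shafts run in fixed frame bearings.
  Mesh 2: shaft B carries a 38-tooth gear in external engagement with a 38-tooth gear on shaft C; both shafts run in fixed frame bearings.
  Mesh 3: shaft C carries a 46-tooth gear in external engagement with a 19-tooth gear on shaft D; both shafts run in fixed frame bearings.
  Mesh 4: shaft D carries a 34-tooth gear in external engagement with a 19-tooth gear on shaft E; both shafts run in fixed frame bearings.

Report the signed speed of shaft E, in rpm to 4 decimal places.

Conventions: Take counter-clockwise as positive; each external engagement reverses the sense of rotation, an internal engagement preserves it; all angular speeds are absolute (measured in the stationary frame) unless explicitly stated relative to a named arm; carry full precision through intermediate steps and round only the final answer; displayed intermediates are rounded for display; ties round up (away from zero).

+20788.4027 rpm

4-mesh fixed-axis compound train (all bearings frame-fixed)
mesh 1 [73T→26T]: ω = 1709.0000×73/26 = 4798.3462 rpm, sense flips to −
mesh 2 [38T→38T]: ω = 4798.3462×38/38 = 4798.3462 rpm, sense flips to +
mesh 3 [46T→19T]: ω = 4798.3462×46/19 = 11617.0486 rpm, sense flips to −
mesh 4 [34T→19T]: ω = 11617.0486×34/19 = 20788.4027 rpm, sense flips to +
signed output speed = +20788.4027 rpm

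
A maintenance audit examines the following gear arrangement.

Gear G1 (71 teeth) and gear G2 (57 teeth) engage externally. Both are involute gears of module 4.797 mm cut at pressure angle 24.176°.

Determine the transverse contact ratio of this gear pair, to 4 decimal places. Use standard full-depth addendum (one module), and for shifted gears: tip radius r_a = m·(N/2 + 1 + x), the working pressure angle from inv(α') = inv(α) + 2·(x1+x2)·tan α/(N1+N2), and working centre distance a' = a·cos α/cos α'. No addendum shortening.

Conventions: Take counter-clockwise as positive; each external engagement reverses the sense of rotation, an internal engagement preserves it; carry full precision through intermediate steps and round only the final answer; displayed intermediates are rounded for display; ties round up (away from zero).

1.5910

single-mesh involute tooth geometry (71T engaging 57T at module 4.797)
base radii: r_b1 = 155.357354, r_b2 = 124.723510
tip radii: r_a1 = 175.090500, r_a2 = 141.511500
no profile shift: α' = α, a' = a
action lengths: √(r_a1²−r_b1²) = 80.751320, √(r_a2²−r_b2²) = 66.854699
base pitch p_b = π·m·cos α = 13.748437
CR = (80.751320 + 66.854699 − 307.008000·sin 24.17600°)/13.748437 = 1.590994
contact ratio ≈ 1.5910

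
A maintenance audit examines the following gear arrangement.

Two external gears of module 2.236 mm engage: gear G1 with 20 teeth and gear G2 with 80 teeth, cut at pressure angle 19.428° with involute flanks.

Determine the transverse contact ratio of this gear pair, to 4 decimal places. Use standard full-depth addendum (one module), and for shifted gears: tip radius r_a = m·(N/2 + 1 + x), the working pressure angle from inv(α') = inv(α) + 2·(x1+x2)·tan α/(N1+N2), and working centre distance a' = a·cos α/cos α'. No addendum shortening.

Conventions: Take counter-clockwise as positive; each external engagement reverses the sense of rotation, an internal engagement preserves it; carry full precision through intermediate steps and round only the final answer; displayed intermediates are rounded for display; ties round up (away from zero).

recognized (one external pair, fixed centres): single-mesh tooth geometry, m = 2.236, N1 = 20, N2 = 80
base radii: r_b1 = 21.086827, r_b2 = 84.347306
tip radii: r_a1 = 24.596000, r_a2 = 91.676000
no profile shift: α' = α, a' = a
action lengths: √(r_a1²−r_b1²) = 12.661318, √(r_a2²−r_b2²) = 35.916861
base pitch p_b = π·m·cos α = 6.624622
CR = (12.661318 + 35.916861 − 111.800000·sin 19.42800°)/6.624622 = 1.719500
contact ratio ≈ 1.7195

1.7195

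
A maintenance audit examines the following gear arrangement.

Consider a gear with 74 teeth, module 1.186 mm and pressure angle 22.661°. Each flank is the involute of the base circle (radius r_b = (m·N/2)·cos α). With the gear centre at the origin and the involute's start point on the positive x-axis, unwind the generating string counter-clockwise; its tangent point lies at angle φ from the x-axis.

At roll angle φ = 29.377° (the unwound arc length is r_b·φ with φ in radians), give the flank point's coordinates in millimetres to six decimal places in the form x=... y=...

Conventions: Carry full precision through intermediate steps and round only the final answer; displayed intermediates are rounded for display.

x=45.472314 y=1.772014

recognized (one wheel, involute flank): single-mesh tooth geometry, m = 1.186, N = 74
pitch radius r_p = m·N/2 = 1.186·74/2 = 43.882000
base radius r_b = r_p·cos α = 43.882000·cos 22.661° = 40.494334
roll angle φ = 29.377° = 0.51272537 rad
x = r_b·(cos φ + φ·sin φ) = 45.472314
y = r_b·(sin φ − φ·cos φ) = 1.772014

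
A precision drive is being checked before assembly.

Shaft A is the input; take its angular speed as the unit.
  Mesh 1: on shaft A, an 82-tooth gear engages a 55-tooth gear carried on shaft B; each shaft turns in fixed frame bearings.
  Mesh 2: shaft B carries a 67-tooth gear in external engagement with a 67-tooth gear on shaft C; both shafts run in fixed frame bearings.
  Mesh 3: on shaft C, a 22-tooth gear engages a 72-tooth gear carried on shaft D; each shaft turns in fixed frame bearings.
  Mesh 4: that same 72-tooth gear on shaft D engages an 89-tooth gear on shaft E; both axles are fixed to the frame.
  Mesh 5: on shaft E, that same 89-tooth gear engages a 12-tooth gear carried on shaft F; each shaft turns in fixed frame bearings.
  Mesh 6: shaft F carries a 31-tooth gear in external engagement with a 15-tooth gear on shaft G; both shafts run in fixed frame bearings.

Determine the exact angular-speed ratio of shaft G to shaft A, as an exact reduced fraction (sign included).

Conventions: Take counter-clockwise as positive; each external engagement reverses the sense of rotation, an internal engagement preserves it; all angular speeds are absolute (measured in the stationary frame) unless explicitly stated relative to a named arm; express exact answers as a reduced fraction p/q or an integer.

1271/225

class = fixed-axis compound train [6 meshes; 6 ratios multiply, 6 sense flips]
mesh 1 [82T→55T]: running ratio 82/55, sense −
mesh 2 [67T→67T]: running ratio 82/55, sense +
mesh 3 [22T→72T]: running ratio 41/90, sense −
mesh 4 [72T→89T]: running ratio 164/445, sense +
mesh 5 [89T→12T]: running ratio 41/15, sense −
mesh 6 [31T→15T]: running ratio 1271/225, sense +
ω_out/ω_in = 1271/225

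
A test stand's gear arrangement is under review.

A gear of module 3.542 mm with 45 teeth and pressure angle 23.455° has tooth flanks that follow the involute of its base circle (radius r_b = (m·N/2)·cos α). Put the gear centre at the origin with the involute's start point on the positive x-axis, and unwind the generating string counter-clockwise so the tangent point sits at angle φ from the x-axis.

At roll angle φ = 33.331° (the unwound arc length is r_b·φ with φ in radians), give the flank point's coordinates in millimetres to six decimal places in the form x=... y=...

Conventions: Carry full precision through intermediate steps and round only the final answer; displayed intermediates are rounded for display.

x=84.453747 y=4.637286

recognized (one wheel, involute flank): single-mesh tooth geometry, m = 3.542, N = 45
pitch radius r_p = m·N/2 = 3.542·45/2 = 79.695000
base radius r_b = r_p·cos α = 79.695000·cos 23.455° = 73.110039
roll angle φ = 33.331° = 0.58173569 rad
x = r_b·(cos φ + φ·sin φ) = 84.453747
y = r_b·(sin φ − φ·cos φ) = 4.637286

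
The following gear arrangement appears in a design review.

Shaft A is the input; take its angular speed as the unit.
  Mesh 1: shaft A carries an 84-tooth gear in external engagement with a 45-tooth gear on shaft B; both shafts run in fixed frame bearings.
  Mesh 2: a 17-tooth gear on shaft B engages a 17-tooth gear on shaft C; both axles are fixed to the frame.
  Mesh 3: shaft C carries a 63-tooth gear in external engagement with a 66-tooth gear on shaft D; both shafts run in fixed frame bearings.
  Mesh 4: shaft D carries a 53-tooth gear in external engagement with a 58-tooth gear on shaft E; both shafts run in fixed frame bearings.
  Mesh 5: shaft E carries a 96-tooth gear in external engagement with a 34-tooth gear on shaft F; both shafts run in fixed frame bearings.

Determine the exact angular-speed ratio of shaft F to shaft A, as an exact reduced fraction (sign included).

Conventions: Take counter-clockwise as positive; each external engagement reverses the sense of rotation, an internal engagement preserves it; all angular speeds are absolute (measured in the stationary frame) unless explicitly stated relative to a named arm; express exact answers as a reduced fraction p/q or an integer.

-124656/27115

class = fixed-axis compound train [5 meshes; 5 ratios multiply, 5 sense flips]
mesh 1 [84T→45T]: running ratio 28/15, sense −
mesh 2 [17T→17T]: running ratio 28/15, sense +
mesh 3 [63T→66T]: running ratio 98/55, sense −
mesh 4 [53T→58T]: running ratio 2597/1595, sense +
mesh 5 [96T→34T]: running ratio 124656/27115, sense −
ω_out/ω_in = -124656/27115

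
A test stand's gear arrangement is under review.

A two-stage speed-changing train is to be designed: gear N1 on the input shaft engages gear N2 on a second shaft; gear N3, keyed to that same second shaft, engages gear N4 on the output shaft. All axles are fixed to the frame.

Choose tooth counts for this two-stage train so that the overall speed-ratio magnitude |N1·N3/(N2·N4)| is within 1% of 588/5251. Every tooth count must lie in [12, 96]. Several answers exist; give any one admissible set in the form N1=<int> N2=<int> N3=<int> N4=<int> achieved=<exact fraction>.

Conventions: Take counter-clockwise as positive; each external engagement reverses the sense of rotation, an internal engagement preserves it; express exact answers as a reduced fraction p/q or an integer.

N1=12 N2=59 N3=49 N4=89 achieved=588/5251

topology: fixed-axis compound train — 2 stages, target 588/5251
target = 588/5251 in lowest terms: an exact hit needs N1·N3 = k·588 and N2·N4 = k·5251 for one integer k, every count in [12, 96]; additionally prefer no 1:1 stage (N1 ≠ N2, N3 ≠ N4)
k = 1: N1·N3 = 588 = 12·49, N2·N4 = 5251 = 59·89
achieved = 12·49/(59·89) = 588/5251; |achieved − target| = 0 ≤ 147/131275 ✓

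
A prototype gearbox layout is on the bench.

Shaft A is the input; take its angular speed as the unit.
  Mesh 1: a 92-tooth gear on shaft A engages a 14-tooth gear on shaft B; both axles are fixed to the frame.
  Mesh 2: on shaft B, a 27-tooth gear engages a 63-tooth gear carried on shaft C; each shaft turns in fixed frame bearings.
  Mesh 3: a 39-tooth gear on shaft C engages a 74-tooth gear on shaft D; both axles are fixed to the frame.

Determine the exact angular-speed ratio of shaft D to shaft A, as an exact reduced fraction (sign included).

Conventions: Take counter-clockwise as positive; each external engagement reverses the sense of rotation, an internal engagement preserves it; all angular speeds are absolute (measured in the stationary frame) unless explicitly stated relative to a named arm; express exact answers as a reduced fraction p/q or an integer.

class = fixed-axis compound train [3 meshes; 3 ratios multiply, 3 sense flips]
mesh 1 [92T→14T]: running ratio 46/7, sense −
mesh 2 [27T→63T]: running ratio 138/49, sense +
mesh 3 [39T→74T]: running ratio 2691/1813, sense −
ω_out/ω_in = -2691/1813

-2691/1813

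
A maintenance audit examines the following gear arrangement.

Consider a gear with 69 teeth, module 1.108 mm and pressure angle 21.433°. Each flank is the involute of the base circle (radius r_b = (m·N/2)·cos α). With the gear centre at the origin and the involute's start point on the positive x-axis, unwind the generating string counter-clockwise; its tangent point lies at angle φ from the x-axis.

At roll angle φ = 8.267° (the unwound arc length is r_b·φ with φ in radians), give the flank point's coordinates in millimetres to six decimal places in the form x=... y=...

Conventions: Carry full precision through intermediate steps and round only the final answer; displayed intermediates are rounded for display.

x=35.950963 y=0.035554

single-mesh involute tooth geometry (69T wheel at module 1.108)
pitch radius r_p = m·N/2 = 1.108·69/2 = 38.226000
base radius r_b = r_p·cos α = 38.226000·cos 21.433° = 35.582500
roll angle φ = 8.267° = 0.14428637 rad
x = r_b·(cos φ + φ·sin φ) = 35.950963
y = r_b·(sin φ − φ·cos φ) = 0.035554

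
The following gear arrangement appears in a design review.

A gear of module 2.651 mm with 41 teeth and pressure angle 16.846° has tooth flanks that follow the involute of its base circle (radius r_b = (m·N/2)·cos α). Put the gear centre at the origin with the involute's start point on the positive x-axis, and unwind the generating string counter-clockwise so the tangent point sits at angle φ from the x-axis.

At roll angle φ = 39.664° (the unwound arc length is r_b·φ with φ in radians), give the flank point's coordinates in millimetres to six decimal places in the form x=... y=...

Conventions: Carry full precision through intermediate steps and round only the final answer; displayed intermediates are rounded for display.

x=63.022746 y=5.480978

class = single-mesh tooth geometry [base-circle involute, m = 2.651, 41T]
pitch radius r_p = m·N/2 = 2.651·41/2 = 54.345500
base radius r_b = r_p·cos α = 54.345500·cos 16.846° = 52.013379
roll angle φ = 39.664° = 0.69226739 rad
x = r_b·(cos φ + φ·sin φ) = 63.022746
y = r_b·(sin φ − φ·cos φ) = 5.480978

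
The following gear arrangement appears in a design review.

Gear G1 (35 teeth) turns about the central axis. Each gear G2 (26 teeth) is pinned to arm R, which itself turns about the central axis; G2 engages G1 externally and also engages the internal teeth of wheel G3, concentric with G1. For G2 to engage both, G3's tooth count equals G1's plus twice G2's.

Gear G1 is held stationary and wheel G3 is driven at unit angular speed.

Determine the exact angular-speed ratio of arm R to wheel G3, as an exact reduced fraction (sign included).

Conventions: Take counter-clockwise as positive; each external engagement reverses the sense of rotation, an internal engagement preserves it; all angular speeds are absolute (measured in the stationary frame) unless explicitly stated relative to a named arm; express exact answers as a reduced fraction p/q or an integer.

87/122

topology: planetary set — G1 35T / G2 26T / G3 87T, arm = carrier (Willis)
ring teeth: 35 + 2·26 = 87
35(ω_sun−ω_arm) = −87(ω_ring−ω_arm),  ω_sun = 0, ω_ring = 1
35(0−ω_arm) = −87(1−ω_arm)  ⇒  122·ω_arm = 87  ⇒  ω_arm = 87/122
ω_out/ω_in = 87/122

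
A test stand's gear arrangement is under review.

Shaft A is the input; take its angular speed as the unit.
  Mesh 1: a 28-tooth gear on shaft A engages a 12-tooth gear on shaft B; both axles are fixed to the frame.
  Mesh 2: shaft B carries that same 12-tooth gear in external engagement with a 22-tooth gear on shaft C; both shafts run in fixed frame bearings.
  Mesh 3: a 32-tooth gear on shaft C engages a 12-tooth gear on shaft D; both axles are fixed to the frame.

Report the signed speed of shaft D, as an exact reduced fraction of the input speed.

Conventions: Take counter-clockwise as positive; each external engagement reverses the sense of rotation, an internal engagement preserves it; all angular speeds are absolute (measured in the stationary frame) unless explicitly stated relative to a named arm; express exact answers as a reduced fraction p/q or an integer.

-112/33

3-mesh fixed-axis compound train (all bearings frame-fixed)
mesh 1 [28T→12T]: |ω|/ω_in = 1×28/12 = 7/3, sense flips to −
mesh 2 [12T→22T]: |ω|/ω_in = (7/3)×12/22 = 14/11, sense flips to +
mesh 3 [32T→12T]: |ω|/ω_in = (14/11)×32/12 = 112/33, sense flips to −
signed output speed (× input speed) = -112/33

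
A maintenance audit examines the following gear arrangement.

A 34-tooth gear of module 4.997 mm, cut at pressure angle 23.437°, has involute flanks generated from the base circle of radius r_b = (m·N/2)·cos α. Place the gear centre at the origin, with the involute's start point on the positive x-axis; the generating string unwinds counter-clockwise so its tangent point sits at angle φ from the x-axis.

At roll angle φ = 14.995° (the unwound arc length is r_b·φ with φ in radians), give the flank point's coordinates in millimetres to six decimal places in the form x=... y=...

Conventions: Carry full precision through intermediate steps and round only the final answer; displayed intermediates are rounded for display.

single-mesh involute tooth geometry (34T wheel at module 4.997)
pitch radius r_p = m·N/2 = 4.997·34/2 = 84.949000
base radius r_b = r_p·cos α = 84.949000·cos 23.437° = 77.940535
roll angle φ = 14.995° = 0.26171212 rad
x = r_b·(cos φ + φ·sin φ) = 80.564203
y = r_b·(sin φ − φ·cos φ) = 0.462526

x=80.564203 y=0.462526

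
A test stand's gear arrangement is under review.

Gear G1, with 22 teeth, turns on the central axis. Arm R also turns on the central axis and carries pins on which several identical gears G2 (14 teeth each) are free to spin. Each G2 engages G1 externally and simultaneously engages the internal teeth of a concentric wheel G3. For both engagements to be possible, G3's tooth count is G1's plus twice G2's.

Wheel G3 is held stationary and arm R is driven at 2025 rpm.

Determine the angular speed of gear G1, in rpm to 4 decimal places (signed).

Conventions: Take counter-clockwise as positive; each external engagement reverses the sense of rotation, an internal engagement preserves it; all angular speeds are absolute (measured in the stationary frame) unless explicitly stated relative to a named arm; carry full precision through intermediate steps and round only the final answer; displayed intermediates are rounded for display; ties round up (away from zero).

+6627.2727 rpm

topology: planetary set — G1 22T / G2 14T / G3 50T, arm = carrier (Willis)
normalise by the input: solve with ω_arm = 1, then scale by 2025 rpm
ring teeth: 22 + 2·14 = 50
22(ω_sun−ω_arm) = −50(ω_ring−ω_arm),  ω_ring = 0, ω_arm = 1
ω_sun = 1 − (50/22)(0−1) = 36/11
scale: ω_sun = 36/11 × 2025 rpm = +6627.2727 rpm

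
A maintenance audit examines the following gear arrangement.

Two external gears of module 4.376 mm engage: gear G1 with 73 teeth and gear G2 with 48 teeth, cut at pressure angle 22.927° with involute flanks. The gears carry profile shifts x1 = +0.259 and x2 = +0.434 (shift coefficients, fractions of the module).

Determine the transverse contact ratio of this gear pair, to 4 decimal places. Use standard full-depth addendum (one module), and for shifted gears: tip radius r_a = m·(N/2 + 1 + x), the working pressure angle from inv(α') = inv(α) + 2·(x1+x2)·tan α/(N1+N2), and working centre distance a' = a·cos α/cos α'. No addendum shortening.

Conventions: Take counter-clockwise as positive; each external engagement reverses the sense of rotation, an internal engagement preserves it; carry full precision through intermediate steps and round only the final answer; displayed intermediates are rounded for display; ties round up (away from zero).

topology: single-mesh involute geometry — m = 4.376, 73T/48T pair
base radii: r_b1 = 147.106113, r_b2 = 96.727307
tip radii: r_a1 = 165.233384, r_a2 = 111.299184
inv(α') = inv(22.927°) + 2·(+0.259+0.434)·tan α/(73+48) = 0.02766529  ⇒  α' = 24.37366°
a' = a·cos α / cos α' = 264.7480·cos 22.927°/cos 24.37366° = 267.691858
action lengths: √(r_a1²−r_b1²) = 75.245351, √(r_a2²−r_b2²) = 55.057574
base pitch p_b = π·m·cos α = 12.661575
CR = (75.245351 + 55.057574 − 267.691858·sin 24.37366°)/12.661575 = 1.566182
contact ratio ≈ 1.5662

1.5662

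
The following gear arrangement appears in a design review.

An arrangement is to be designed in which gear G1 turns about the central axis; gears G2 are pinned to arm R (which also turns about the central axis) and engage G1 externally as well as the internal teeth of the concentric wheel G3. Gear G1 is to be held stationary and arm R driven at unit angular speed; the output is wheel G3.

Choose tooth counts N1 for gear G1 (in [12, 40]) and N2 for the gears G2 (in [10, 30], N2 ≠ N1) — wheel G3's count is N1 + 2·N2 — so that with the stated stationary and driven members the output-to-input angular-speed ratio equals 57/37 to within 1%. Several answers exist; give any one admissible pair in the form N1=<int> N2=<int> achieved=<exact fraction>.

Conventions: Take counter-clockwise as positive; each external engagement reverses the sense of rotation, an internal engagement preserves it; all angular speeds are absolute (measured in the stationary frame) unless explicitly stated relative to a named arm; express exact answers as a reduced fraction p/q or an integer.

topology: planetary set — design target 57/37, arm = carrier (Willis)
Willis with ω_sun = 0: ω_ring/ω_arm = (N1+N3)/N3; set equal to 57/37  ⇒  N3/N1 = 1/(57/37 − 1) = 37/20
N3 = N1 + 2·N2  ⇒  N2/N1 = (N3/N1 − 1)/2 = (37/20 − 1)/2 = 17/40
smallest multiple with N1 ≥ 12 and N2 ≥ 10: k = 1  ⇒  N1 = 1·40 = 40, N2 = 1·17 = 17 (N1 ≤ 40, N2 ≤ 30, N2 ≠ N1 ✓), N3 = 40 + 2·17 = 74
check: (N1+N3)/N3 with N1 = 40, N3 = 74 gives 57/37; |achieved − target| = 0 ≤ 57/3700 ✓

N1=40 N2=17 achieved=57/37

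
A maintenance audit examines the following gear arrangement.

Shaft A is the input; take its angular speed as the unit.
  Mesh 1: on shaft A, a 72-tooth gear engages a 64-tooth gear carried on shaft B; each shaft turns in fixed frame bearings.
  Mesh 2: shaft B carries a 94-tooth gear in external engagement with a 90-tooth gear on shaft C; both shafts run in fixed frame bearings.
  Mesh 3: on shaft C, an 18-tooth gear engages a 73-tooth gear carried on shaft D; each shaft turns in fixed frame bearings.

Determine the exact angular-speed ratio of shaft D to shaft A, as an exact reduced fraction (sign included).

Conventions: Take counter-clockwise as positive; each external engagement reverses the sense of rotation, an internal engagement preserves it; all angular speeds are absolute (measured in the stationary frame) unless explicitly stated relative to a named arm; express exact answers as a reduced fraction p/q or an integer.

class = fixed-axis compound train [3 meshes; 3 ratios multiply, 3 sense flips]
mesh 1 [72T→64T]: running ratio 9/8, sense −
mesh 2 [94T→90T]: running ratio 47/40, sense +
mesh 3 [18T→73T]: running ratio 423/1460, sense −
ω_out/ω_in = -423/1460

-423/1460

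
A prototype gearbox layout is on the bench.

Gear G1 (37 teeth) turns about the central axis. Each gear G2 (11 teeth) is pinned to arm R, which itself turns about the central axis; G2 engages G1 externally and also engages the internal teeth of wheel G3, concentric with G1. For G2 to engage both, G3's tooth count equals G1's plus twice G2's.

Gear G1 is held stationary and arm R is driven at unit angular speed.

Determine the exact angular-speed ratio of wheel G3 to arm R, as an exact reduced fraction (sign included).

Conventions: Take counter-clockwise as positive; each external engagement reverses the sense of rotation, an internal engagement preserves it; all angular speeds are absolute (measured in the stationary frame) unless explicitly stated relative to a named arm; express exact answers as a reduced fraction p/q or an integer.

planetary set (37T centre, 11T on arm, 59T internal) — Willis relation
ring teeth: 37 + 2·11 = 59
37(ω_sun−ω_arm) = −59(ω_ring−ω_arm),  ω_sun = 0, ω_arm = 1
ω_ring = 1 − (37/59)(0−1) = 96/59
ω_out/ω_in = 96/59

96/59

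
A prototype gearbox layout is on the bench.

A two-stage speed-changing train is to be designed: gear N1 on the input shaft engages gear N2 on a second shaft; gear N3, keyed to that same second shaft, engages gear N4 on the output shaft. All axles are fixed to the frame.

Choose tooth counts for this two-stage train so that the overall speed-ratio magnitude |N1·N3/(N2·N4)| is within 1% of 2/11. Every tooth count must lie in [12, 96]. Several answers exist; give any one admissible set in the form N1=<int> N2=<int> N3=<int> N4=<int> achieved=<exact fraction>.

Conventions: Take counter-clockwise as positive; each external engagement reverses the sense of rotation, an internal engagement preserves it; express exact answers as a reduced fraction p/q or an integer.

topology: fixed-axis compound train — 2 stages, target 2/11
target = 2/11 in lowest terms: an exact hit needs N1·N3 = k·2 and N2·N4 = k·11 for one integer k, every count in [12, 96]; additionally prefer no 1:1 stage (N1 ≠ N2, N3 ≠ N4)
k = 1…71: no 1:1-free in-range split of k·2 and k·11 into factor pairs; take k = 72
k = 72: N1·N3 = 144 = 12·12, N2·N4 = 792 = 18·44
achieved = 12·12/(18·44) = 2/11; |achieved − target| = 0 ≤ 1/550 ✓

N1=12 N2=18 N3=12 N4=44 achieved=2/11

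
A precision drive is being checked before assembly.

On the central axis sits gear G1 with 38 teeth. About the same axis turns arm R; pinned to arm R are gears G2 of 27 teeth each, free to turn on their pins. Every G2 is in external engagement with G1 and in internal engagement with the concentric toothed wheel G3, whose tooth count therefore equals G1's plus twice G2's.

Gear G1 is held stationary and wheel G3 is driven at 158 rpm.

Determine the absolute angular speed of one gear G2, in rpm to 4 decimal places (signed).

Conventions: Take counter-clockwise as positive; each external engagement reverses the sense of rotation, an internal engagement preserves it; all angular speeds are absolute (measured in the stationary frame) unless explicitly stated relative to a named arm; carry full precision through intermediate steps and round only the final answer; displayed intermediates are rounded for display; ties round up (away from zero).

planetary set (38T centre, 27T on arm, 92T internal) — Willis relation
normalise by the input: solve with ω_ring = 1, then scale by 158 rpm
ring teeth: 38 + 2·27 = 92
38(ω_sun−ω_arm) = −92(ω_ring−ω_arm),  ω_sun = 0, ω_ring = 1
38(0−ω_arm) = −92(1−ω_arm)  ⇒  130·ω_arm = 92  ⇒  ω_arm = 46/65
sun–planet mesh: 38·(0−46/65) = −27·(ω_p−ω_arm)  ⇒  ω_p−ω_arm = 1748/1755
ω_p = 46/65 + 1748/1755 = 46/27
scale: ω_p = 46/27 × 158 rpm = +269.1852 rpm

+269.1852 rpm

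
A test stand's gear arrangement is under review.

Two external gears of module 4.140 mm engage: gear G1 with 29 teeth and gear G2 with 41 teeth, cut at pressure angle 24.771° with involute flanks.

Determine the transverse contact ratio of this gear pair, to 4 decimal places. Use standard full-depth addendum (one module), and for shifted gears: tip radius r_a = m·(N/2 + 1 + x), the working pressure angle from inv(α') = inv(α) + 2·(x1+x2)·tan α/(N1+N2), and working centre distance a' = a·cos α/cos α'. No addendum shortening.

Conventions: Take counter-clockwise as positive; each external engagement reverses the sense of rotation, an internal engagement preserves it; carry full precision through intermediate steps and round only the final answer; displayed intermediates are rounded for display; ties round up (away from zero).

topology: single-mesh involute geometry — m = 4.140, 29T/41T pair
base radii: r_b1 = 54.506620, r_b2 = 77.061083
tip radii: r_a1 = 64.170000, r_a2 = 89.010000
no profile shift: α' = α, a' = a
action lengths: √(r_a1²−r_b1²) = 33.864691, √(r_a2²−r_b2²) = 44.546264
base pitch p_b = π·m·cos α = 11.809489
CR = (33.864691 + 44.546264 − 144.900000·sin 24.77100°)/11.809489 = 1.498704
contact ratio ≈ 1.4987

1.4987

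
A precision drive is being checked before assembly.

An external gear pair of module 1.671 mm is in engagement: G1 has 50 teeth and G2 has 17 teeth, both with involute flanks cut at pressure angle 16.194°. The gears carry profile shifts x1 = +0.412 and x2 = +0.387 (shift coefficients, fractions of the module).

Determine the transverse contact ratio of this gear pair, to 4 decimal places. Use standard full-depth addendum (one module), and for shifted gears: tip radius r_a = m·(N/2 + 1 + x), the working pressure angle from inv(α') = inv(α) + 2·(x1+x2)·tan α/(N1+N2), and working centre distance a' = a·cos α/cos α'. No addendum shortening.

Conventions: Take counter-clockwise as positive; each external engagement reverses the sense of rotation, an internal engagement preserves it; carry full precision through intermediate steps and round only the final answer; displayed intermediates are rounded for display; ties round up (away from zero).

1.6358

topology: single-mesh involute geometry — m = 1.671, 50T/17T pair
base radii: r_b1 = 40.117489, r_b2 = 13.639946
tip radii: r_a1 = 44.134452, r_a2 = 16.521177
inv(α') = inv(16.194°) + 2·(+0.412+0.387)·tan α/(50+17) = 0.01470126  ⇒  α' = 19.91172°
a' = a·cos α / cos α' = 55.9785·cos 16.194°/cos 19.91172° = 57.175473
action lengths: √(r_a1²−r_b1²) = 18.396655, √(r_a2²−r_b2²) = 9.322079
base pitch p_b = π·m·cos α = 5.041312
CR = (18.396655 + 9.322079 − 57.175473·sin 19.91172°)/5.041312 = 1.635759
contact ratio ≈ 1.6358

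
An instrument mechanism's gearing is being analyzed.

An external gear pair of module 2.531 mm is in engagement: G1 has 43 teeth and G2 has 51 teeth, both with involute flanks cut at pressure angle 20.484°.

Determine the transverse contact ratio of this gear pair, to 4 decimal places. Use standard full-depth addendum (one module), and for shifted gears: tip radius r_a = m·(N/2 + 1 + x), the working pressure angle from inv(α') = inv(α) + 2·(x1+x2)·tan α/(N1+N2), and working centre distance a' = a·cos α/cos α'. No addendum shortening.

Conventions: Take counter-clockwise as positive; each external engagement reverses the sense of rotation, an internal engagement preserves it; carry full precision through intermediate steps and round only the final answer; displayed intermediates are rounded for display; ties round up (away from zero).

single-mesh involute tooth geometry (43T engaging 51T at module 2.531)
base radii: r_b1 = 50.975742, r_b2 = 60.459601
tip radii: r_a1 = 56.947500, r_a2 = 67.071500
no profile shift: α' = α, a' = a
action lengths: √(r_a1²−r_b1²) = 25.386837, √(r_a2²−r_b2²) = 29.038298
base pitch p_b = π·m·cos α = 7.448605
CR = (25.386837 + 29.038298 − 118.957000·sin 20.48400°)/7.448605 = 1.717990
contact ratio ≈ 1.7180

1.7180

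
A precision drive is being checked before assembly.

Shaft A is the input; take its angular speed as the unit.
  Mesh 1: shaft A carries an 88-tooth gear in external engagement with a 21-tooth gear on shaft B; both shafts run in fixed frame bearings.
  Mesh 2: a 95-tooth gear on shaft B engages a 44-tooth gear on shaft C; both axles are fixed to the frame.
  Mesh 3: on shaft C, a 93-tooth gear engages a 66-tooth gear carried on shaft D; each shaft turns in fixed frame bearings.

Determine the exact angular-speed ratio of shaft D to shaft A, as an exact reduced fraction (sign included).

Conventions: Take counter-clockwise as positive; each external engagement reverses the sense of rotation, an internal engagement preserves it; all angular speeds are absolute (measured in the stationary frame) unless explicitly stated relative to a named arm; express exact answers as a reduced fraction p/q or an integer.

-2945/231

class = fixed-axis compound train [3 meshes; 3 ratios multiply, 3 sense flips]
mesh 1 [88T→21T]: running ratio 88/21, sense −
mesh 2 [95T→44T]: running ratio 190/21, sense +
mesh 3 [93T→66T]: running ratio 2945/231, sense −
ω_out/ω_in = -2945/231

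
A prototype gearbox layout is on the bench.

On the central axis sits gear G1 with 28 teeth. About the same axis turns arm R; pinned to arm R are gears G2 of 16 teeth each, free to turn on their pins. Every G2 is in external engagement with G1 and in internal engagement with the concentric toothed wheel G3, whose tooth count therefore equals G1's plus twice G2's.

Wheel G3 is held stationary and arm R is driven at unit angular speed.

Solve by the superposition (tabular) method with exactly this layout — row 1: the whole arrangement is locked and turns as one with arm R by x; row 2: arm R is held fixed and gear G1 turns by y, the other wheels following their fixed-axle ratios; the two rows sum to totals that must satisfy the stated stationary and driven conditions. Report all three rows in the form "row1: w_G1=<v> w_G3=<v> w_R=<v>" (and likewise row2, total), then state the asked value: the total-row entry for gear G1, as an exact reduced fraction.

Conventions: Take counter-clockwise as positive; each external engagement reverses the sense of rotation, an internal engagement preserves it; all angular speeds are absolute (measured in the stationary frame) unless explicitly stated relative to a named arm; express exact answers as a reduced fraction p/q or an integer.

topology: planetary set — G1 28T / G2 16T / G3 60T, arm = carrier (Willis)
superposition row 1 [locked train]: every member turns x
superposition row 2 [arm held]: sun y, ring −(28/60)·y, arm 0
boundary: total ω_ring = x − (28/60)·y = 0 and total ω_arm = x = 1  ⇒  y = 15/7, x = 1
row 2 ring = −(28/60)·15/7 = -1
totals (row 1 + row 2): sun 1 + 15/7 = 22/7, ring 1 + (-1) = 0, arm 1 + 0 = 1
asked cell (total, sun) = 22/7

row1: w_G1=1 w_G3=1 w_R=1
row2: w_G1=15/7 w_G3=-1 w_R=0
total: w_G1=22/7 w_G3=0 w_R=1
asked value: 22/7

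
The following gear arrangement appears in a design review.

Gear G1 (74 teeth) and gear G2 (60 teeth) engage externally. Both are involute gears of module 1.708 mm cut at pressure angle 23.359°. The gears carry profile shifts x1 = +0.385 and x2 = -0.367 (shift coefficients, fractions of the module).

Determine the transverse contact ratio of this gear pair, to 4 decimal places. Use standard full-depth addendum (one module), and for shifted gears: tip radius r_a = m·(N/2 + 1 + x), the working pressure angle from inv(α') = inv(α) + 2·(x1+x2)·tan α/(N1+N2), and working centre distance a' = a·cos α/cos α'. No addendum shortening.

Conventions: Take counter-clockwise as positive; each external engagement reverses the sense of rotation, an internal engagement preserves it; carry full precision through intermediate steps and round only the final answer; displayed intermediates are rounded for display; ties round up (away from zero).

1.6224

class = single-mesh tooth geometry [involute pair 74T × 60T, m = 1.708]
base radii: r_b1 = 58.016366, r_b2 = 47.040297
tip radii: r_a1 = 65.561580, r_a2 = 52.321164
inv(α') = inv(23.359°) + 2·(+0.385-0.367)·tan α/(74+60) = 0.02431389  ⇒  α' = 23.39458°
a' = a·cos α / cos α' = 114.4360·cos 23.359°/cos 23.39458° = 114.466722
action lengths: √(r_a1²−r_b1²) = 30.535586, √(r_a2²−r_b2²) = 22.906651
base pitch p_b = π·m·cos α = 4.926048
CR = (30.535586 + 22.906651 − 114.466722·sin 23.39458°)/4.926048 = 1.622387
contact ratio ≈ 1.6224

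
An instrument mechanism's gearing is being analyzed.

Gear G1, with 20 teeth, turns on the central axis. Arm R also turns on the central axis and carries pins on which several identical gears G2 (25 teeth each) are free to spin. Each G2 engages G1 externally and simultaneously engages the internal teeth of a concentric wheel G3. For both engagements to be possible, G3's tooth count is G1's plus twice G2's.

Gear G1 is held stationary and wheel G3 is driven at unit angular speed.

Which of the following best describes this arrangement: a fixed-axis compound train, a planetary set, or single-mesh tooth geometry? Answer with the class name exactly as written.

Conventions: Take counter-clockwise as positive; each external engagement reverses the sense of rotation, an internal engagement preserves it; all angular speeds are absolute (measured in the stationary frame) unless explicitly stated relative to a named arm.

planetary set

class = planetary set [G3 = 20+2·25 = 70; Willis about the carrier]
classification: planetary set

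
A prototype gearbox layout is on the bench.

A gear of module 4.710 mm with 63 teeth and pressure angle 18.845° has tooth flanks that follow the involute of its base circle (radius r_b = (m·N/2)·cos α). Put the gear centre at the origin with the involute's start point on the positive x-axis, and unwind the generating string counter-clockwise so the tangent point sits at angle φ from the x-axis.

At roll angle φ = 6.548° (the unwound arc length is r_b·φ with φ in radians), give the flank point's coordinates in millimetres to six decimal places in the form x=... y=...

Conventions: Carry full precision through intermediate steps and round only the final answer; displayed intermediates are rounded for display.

class = single-mesh tooth geometry [base-circle involute, m = 4.710, 63T]
pitch radius r_p = m·N/2 = 4.710·63/2 = 148.365000
base radius r_b = r_p·cos α = 148.365000·cos 18.845° = 140.412022
roll angle φ = 6.548° = 0.11428416 rad
x = r_b·(cos φ + φ·sin φ) = 141.325982
y = r_b·(sin φ − φ·cos φ) = 0.069771

x=141.325982 y=0.069771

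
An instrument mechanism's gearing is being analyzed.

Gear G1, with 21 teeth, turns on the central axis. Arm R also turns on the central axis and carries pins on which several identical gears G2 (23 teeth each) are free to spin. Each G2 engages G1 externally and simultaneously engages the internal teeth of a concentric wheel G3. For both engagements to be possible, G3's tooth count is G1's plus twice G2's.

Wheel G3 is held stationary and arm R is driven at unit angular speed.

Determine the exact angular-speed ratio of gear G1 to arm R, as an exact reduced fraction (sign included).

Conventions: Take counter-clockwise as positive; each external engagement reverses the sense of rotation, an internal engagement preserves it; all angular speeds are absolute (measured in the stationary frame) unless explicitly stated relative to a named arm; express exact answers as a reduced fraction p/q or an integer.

88/21

planetary set (21T centre, 23T on arm, 67T internal) — Willis relation
ring teeth: 21 + 2·23 = 67
21(ω_sun−ω_arm) = −67(ω_ring−ω_arm),  ω_ring = 0, ω_arm = 1
ω_sun = 1 − (67/21)(0−1) = 88/21
ω_out/ω_in = 88/21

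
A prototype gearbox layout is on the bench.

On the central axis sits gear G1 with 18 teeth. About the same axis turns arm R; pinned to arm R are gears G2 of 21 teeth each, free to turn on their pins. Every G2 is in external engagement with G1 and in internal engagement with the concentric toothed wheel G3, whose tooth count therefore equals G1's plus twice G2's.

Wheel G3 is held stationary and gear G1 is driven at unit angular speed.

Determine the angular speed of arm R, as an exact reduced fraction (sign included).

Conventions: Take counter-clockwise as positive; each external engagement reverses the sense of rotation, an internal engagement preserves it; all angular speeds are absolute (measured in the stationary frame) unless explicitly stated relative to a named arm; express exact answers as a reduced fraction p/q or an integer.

3/13

topology: planetary set — G1 18T / G2 21T / G3 60T, arm = carrier (Willis)
ring teeth: 18 + 2·21 = 60
18(ω_sun−ω_arm) = −60(ω_ring−ω_arm),  ω_ring = 0, ω_sun = 1
18(1−ω_arm) = −60(0−ω_arm)  ⇒  78·ω_arm = 18  ⇒  ω_arm = 3/13
exact speed ratio = 3/13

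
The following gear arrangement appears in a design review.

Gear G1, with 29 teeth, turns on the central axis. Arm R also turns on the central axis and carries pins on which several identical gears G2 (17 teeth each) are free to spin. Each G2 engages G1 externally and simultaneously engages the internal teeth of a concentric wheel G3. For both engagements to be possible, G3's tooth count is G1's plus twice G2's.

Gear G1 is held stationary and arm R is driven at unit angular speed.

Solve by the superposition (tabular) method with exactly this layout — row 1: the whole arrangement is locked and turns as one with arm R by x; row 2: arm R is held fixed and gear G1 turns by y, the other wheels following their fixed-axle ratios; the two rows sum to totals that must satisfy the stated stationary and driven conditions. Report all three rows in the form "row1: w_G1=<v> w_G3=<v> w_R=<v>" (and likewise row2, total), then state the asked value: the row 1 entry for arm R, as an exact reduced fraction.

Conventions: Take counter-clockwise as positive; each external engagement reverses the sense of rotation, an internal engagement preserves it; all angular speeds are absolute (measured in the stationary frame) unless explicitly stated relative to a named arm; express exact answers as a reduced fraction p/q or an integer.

recognized (axles ride arm R): planetary set, 29/17/63 teeth
row 1 — lock + rotate with arm: ω_sun = ω_ring = ω_arm = x
row 2 (arm held, sun turns y): ω_ring = −(29/63)·y, ω_arm = 0
boundary: total ω_sun = x + y = 0 and total ω_arm = x = 1  ⇒  y = -1, x = 1
row 2 ring = −(29/63)·(-1) = 29/63
totals (row 1 + row 2): sun 1 + (-1) = 0, ring 1 + 29/63 = 92/63, arm 1 + 0 = 1
asked cell (row1, arm) = 1

row1: w_G1=1 w_G3=1 w_R=1
row2: w_G1=-1 w_G3=29/63 w_R=0
total: w_G1=0 w_G3=92/63 w_R=1
asked value: 1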